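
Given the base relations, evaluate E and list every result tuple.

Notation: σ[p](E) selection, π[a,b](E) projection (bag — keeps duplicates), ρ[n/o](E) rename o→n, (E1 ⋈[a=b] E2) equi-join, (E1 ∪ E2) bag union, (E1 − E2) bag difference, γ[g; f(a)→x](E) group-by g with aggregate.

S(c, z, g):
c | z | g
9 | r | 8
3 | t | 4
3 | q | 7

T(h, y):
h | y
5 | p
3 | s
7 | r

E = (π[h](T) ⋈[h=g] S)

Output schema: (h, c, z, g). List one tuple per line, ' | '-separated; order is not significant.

Subexpression sizes:
  T → 3
  π[h](T) → 3
  S → 3
  (π[h](T) ⋈[h=g] S) → 1

== RESULT ==
h | c | z | g
7 | 3 | q | 7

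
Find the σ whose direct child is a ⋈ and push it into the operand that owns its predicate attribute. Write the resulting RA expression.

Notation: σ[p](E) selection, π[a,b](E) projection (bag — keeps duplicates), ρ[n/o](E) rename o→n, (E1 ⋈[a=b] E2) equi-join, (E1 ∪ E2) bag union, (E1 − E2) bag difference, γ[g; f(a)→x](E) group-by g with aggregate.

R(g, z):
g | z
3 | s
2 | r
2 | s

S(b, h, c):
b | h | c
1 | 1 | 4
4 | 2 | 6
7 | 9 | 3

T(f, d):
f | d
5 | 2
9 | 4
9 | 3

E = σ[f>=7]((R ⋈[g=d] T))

σ filters on f, owned by the right side.
E' = (R ⋈[g=d] σ[f>=7](T))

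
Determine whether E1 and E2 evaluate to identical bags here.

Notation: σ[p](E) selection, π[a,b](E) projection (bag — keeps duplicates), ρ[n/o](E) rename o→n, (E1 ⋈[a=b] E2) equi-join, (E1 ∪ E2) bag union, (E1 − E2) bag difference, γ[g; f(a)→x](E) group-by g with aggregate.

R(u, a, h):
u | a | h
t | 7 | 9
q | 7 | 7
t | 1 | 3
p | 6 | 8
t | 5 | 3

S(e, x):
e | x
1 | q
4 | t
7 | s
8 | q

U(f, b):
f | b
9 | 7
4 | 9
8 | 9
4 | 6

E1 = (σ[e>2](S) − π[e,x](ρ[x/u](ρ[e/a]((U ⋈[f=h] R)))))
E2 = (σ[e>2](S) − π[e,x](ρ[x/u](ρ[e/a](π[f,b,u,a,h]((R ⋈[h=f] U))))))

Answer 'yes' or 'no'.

E1 row counts bottom-up:
  S → 4
  σ[e>2](S) → 3
  U → 4
  R → 5
  (U ⋈[f=h] R) → 2
  ρ[e/a]((U ⋈[f=h] R)) → 2
  ρ[x/u](ρ[e/a]((U ⋈[f=h] R))) → 2
  π[e,x](ρ[x/u](ρ[e/a]((U ⋈[f=h] R)))) → 2
  (σ[e>2](S) − π[e,x](ρ[x/u](ρ[e/a]((U ⋈[f=h] R))))) → 3
E2 row counts bottom-up:
  S → 4
  σ[e>2](S) → 3
  R → 5
  U → 4
  (R ⋈[h=f] U) → 2
  π[f,b,u,a,h]((R ⋈[h=f] U)) → 2
  ρ[e/a](π[f,b,u,a,h]((R ⋈[h=f] U))) → 2
  ρ[x/u](ρ[e/a](π[f,b,u,a,h]((R ⋈[h=f] U)))) → 2
  π[e,x](ρ[x/u](ρ[e/a](π[f,b,u,a,h]((R ⋈[h=f] U))))) → 2
  (σ[e>2](S) − π[e,x](ρ[x/u](ρ[e/a](π[f,b,u,a,h]((R ⋈[h=f] U)))))) → 3

E1 and E2 produce the same multiset:
e | x
4 | t
7 | s
8 | q

yes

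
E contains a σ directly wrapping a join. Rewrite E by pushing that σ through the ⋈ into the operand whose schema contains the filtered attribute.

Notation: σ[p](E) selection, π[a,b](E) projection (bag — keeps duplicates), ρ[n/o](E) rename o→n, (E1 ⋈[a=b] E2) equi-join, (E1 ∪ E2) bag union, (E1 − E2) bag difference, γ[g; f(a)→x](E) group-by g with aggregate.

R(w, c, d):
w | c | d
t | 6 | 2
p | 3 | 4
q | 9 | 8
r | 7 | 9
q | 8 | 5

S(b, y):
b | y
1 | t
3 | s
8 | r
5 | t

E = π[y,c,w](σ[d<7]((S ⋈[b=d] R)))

σ filters on d, owned by the right side.
E' = π[y,c,w]((S ⋈[b=d] σ[d<7](R)))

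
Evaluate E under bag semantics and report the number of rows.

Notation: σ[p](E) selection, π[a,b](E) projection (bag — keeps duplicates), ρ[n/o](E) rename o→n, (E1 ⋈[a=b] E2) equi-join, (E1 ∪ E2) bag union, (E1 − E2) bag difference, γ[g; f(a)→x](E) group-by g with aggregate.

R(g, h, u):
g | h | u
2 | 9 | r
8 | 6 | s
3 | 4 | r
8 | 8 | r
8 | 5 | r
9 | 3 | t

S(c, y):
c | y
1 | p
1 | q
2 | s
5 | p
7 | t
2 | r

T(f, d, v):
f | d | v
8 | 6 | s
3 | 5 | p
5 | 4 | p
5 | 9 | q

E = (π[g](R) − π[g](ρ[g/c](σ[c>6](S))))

Stepwise |·|:
  R → 6
  π[g](R) → 6
  S → 6
  σ[c>6](S) → 1
  ρ[g/c](σ[c>6](S)) → 1
  π[g](ρ[g/c](σ[c>6](S))) → 1
  (π[g](R) − π[g](ρ[g/c](σ[c>6](S)))) → 6

|E| = 6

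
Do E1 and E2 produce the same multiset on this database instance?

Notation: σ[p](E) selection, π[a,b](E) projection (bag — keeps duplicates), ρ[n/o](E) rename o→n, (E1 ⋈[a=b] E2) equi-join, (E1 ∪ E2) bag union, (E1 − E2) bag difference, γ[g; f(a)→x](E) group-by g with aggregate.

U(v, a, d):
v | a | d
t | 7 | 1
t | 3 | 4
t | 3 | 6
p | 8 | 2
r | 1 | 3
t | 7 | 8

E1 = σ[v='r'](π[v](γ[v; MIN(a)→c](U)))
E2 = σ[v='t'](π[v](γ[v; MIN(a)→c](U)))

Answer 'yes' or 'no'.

E1 per-node cardinality:
  U → 6
  γ[v; MIN(a)→c](U) → 3
  π[v](γ[v; MIN(a)→c](U)) → 3
  σ[v='r'](π[v](γ[v; MIN(a)→c](U))) → 1
E2 per-node cardinality:
  U → 6
  γ[v; MIN(a)→c](U) → 3
  π[v](γ[v; MIN(a)→c](U)) → 3
  σ[v='t'](π[v](γ[v; MIN(a)→c](U))) → 1

E1 result:
v
r
E2 result:
v
t
Witness: ('t',) appears 0× in E1 but 1× in E2.

no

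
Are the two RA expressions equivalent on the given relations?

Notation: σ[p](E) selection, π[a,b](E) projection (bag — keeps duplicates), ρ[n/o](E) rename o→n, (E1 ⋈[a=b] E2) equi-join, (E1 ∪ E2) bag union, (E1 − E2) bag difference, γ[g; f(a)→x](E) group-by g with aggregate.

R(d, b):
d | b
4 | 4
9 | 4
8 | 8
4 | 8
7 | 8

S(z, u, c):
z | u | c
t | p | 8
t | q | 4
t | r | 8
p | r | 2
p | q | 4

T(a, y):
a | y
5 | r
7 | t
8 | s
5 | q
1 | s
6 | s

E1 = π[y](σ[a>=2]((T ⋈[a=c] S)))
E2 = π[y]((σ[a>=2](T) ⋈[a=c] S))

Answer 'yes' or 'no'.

E1 stepwise |·|:
  T → 6
  S → 5
  (T ⋈[a=c] S) → 2
  σ[a>=2]((T ⋈[a=c] S)) → 2
  π[y](σ[a>=2]((T ⋈[a=c] S))) → 2
E2 stepwise |·|:
  T → 6
  σ[a>=2](T) → 5
  S → 5
  (σ[a>=2](T) ⋈[a=c] S) → 2
  π[y]((σ[a>=2](T) ⋈[a=c] S)) → 2

E1 and E2 produce the same multiset:
y
s
s

yes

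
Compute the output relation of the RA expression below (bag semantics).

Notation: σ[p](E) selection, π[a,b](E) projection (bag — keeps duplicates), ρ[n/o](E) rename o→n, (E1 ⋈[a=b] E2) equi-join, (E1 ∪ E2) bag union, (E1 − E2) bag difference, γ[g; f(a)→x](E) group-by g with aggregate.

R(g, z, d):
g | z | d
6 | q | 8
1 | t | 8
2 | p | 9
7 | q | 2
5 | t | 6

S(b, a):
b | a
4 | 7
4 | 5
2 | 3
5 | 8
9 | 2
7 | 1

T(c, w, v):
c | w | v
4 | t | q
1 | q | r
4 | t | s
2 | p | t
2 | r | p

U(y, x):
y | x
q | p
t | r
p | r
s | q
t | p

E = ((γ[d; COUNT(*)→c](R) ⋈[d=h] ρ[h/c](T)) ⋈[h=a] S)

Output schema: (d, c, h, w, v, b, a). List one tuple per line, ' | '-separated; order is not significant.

Subexpression sizes:
  R → 5
  γ[d; COUNT(*)→c](R) → 4
  T → 5
  ρ[h/c](T) → 5
  (γ[d; COUNT(*)→c](R) ⋈[d=h] ρ[h/c](T)) → 2
  S → 6
  ((γ[d; COUNT(*)→c](R) ⋈[d=h] ρ[h/c](T)) ⋈[h=a] S) → 2

== RESULT ==
d | c | h | w | v | b | a
2 | 1 | 2 | p | t | 9 | 2
2 | 1 | 2 | r | p | 9 | 2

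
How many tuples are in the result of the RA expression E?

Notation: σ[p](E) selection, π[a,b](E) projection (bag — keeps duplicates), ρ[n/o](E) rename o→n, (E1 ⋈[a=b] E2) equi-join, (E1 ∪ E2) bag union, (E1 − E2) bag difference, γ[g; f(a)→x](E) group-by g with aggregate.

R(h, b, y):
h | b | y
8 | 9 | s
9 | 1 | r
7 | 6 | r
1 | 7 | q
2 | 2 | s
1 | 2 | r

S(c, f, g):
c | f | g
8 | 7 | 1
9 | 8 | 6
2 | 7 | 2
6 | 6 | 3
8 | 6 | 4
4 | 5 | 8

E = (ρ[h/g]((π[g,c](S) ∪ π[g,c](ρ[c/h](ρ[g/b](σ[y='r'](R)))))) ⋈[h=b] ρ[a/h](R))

Subexpression sizes:
  S → 6
  π[g,c](S) → 6
  R → 6
  σ[y='r'](R) → 3
  ρ[g/b](σ[y='r'](R)) → 3
  ρ[c/h](ρ[g/b](σ[y='r'](R))) → 3
  π[g,c](ρ[c/h](ρ[g/b](σ[y='r'](R)))) → 3
  (π[g,c](S) ∪ π[g,c](ρ[c/h](ρ[g/b](σ[y='r'](R))))) → 9
  ρ[h/g]((π[g,c](S) ∪ π[g,c](ρ[c/h](ρ[g/b](σ[y='r'](R)))))) → 9
  R → 6
  ρ[a/h](R) → 6
  (ρ[h/g]((π[g,c](S) ∪ π[g,c](ρ[c/h](ρ[g/b](σ[y='r'](R)))))) ⋈[h=b] ρ[a/h](R)) → 8

|E| = 8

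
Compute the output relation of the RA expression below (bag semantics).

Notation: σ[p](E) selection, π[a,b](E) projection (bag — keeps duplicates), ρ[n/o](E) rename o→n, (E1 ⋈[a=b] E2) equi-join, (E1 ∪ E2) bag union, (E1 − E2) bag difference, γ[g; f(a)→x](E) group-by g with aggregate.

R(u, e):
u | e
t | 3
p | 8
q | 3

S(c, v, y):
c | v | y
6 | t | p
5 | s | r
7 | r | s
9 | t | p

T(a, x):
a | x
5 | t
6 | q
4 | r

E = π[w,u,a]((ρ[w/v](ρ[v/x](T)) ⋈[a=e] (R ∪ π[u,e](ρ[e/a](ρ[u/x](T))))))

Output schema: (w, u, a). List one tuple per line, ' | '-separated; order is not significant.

Subexpression sizes:
  T → 3
  ρ[v/x](T) → 3
  ρ[w/v](ρ[v/x](T)) → 3
  R → 3
  T → 3
  ρ[u/x](T) → 3
  ρ[e/a](ρ[u/x](T)) → 3
  π[u,e](ρ[e/a](ρ[u/x](T))) → 3
  (R ∪ π[u,e](ρ[e/a](ρ[u/x](T)))) → 6
  (ρ[w/v](ρ[v/x](T)) ⋈[a=e] (R ∪ π[u,e](ρ[e/a](ρ[u/x](T))))) → 3
  π[w,u,a]((ρ[w/v](ρ[v/x](T)) ⋈[a=e] (R ∪ π[u,e](ρ[e/a](ρ[u/x](T)))))) → 3

== RESULT ==
w | u | a
q | q | 6
r | r | 4
t | t | 5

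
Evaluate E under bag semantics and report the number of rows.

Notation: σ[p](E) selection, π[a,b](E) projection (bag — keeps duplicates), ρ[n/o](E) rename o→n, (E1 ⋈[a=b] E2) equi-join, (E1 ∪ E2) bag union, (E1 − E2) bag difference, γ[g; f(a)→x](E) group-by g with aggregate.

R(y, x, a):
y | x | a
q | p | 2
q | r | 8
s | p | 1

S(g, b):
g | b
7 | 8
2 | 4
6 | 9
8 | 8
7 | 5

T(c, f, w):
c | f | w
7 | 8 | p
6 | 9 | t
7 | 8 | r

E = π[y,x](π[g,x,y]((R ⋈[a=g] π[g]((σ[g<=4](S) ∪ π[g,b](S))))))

Subexpression sizes:
  R → 3
  S → 5
  σ[g<=4](S) → 1
  S → 5
  π[g,b](S) → 5
  (σ[g<=4](S) ∪ π[g,b](S)) → 6
  π[g]((σ[g<=4](S) ∪ π[g,b](S))) → 6
  (R ⋈[a=g] π[g]((σ[g<=4](S) ∪ π[g,b](S)))) → 3
  π[g,x,y]((R ⋈[a=g] π[g]((σ[g<=4](S) ∪ π[g,b](S))))) → 3
  π[y,x](π[g,x,y]((R ⋈[a=g] π[g]((σ[g<=4](S) ∪ π[g,b](S)))))) → 3

|E| = 3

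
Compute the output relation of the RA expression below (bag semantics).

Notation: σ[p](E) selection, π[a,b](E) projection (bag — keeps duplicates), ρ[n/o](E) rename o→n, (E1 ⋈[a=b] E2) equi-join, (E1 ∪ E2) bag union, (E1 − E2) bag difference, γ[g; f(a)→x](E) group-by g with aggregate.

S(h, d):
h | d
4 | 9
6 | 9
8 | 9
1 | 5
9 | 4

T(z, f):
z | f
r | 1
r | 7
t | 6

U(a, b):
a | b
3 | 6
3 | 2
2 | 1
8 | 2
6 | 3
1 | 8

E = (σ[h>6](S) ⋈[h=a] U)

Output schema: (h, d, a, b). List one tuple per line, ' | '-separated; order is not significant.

Row counts bottom-up:
  S → 5
  σ[h>6](S) → 2
  U → 6
  (σ[h>6](S) ⋈[h=a] U) → 1

== RESULT ==
h | d | a | b
8 | 9 | 8 | 2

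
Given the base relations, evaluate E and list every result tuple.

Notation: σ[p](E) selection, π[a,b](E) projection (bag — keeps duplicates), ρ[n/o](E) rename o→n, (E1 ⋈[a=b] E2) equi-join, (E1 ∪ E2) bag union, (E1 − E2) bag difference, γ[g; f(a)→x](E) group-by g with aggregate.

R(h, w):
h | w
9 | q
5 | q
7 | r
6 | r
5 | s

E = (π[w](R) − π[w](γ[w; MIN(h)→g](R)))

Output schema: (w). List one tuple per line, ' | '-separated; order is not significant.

Subexpression sizes:
  R → 5
  π[w](R) → 5
  R → 5
  γ[w; MIN(h)→g](R) → 3
  π[w](γ[w; MIN(h)→g](R)) → 3
  (π[w](R) − π[w](γ[w; MIN(h)→g](R))) → 2

== RESULT ==
w
q
r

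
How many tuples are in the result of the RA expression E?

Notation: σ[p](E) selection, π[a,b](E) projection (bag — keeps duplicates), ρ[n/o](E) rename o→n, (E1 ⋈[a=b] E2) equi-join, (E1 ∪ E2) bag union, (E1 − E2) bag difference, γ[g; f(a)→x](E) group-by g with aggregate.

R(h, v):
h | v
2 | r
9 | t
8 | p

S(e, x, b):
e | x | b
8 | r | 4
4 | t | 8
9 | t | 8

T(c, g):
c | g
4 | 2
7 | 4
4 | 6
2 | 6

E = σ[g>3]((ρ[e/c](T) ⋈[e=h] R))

Stepwise |·|:
  T → 4
  ρ[e/c](T) → 4
  R → 3
  (ρ[e/c](T) ⋈[e=h] R) → 1
  σ[g>3]((ρ[e/c](T) ⋈[e=h] R)) → 1

|E| = 1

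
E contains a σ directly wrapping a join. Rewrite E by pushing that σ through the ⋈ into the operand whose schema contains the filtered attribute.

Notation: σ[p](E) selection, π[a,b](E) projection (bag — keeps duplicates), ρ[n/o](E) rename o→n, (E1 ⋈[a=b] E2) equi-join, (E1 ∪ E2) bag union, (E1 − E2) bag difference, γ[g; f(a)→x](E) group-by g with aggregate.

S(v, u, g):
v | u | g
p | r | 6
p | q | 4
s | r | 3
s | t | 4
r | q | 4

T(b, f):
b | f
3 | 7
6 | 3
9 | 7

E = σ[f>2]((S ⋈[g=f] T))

σ filters on f, owned by the right side.
E' = (S ⋈[g=f] σ[f>2](T))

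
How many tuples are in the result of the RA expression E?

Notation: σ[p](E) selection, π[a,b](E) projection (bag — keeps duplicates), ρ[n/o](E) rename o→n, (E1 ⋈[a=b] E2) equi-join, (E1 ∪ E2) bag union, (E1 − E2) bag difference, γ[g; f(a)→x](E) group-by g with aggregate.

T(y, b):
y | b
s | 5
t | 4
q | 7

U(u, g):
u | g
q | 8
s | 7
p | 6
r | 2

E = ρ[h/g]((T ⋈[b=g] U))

Per-node cardinality:
  T → 3
  U → 4
  (T ⋈[b=g] U) → 1
  ρ[h/g]((T ⋈[b=g] U)) → 1

|E| = 1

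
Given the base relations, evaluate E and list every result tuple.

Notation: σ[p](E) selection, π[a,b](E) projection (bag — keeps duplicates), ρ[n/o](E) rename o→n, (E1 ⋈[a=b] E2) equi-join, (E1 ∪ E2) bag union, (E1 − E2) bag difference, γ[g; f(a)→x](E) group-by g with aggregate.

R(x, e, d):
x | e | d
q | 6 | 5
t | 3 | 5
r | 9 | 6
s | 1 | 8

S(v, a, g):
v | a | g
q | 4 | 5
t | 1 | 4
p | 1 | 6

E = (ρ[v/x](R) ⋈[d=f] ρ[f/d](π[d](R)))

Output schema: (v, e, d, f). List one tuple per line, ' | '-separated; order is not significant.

Per-node cardinality:
  R → 4
  ρ[v/x](R) → 4
  R → 4
  π[d](R) → 4
  ρ[f/d](π[d](R)) → 4
  (ρ[v/x](R) ⋈[d=f] ρ[f/d](π[d](R))) → 6

== RESULT ==
v | e | d | f
q | 6 | 5 | 5
q | 6 | 5 | 5
r | 9 | 6 | 6
s | 1 | 8 | 8
t | 3 | 5 | 5
t | 3 | 5 | 5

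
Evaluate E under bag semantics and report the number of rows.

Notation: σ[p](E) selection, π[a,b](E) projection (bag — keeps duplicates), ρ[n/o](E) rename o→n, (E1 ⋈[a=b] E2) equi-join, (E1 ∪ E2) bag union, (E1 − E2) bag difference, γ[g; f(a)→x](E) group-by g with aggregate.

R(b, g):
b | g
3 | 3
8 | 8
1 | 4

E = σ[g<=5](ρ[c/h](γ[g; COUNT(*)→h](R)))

Per-node cardinality:
  R → 3
  γ[g; COUNT(*)→h](R) → 3
  ρ[c/h](γ[g; COUNT(*)→h](R)) → 3
  σ[g<=5](ρ[c/h](γ[g; COUNT(*)→h](R))) → 2

|E| = 2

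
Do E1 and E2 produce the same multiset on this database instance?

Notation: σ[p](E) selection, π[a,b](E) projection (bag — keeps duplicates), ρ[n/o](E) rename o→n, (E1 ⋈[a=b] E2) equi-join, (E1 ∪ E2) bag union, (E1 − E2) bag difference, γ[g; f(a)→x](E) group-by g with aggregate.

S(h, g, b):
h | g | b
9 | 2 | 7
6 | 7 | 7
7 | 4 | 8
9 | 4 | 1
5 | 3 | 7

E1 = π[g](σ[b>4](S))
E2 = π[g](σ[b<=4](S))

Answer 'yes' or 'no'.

E1 per-node cardinality:
  S → 5
  σ[b>4](S) → 4
  π[g](σ[b>4](S)) → 4
E2 per-node cardinality:
  S → 5
  σ[b<=4](S) → 1
  π[g](σ[b<=4](S)) → 1

E1 result:
g
2
3
4
7
E2 result:
g
4
Witness: (7,) appears 1× in E1 but 0× in E2.

no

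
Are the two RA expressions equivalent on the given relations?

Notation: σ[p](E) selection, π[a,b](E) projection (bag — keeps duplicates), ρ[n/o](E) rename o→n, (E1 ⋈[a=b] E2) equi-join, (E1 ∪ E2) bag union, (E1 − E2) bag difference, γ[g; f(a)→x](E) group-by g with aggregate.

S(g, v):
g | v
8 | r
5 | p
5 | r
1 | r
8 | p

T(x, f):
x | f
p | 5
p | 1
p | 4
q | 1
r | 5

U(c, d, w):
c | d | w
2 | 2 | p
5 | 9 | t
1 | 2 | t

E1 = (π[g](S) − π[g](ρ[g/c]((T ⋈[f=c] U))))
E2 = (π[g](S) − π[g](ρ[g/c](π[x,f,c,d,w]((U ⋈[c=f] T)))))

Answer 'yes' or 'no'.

E1 row counts bottom-up:
  S → 5
  π[g](S) → 5
  T → 5
  U → 3
  (T ⋈[f=c] U) → 4
  ρ[g/c]((T ⋈[f=c] U)) → 4
  π[g](ρ[g/c]((T ⋈[f=c] U))) → 4
  (π[g](S) − π[g](ρ[g/c]((T ⋈[f=c] U)))) → 2
E2 row counts bottom-up:
  S → 5
  π[g](S) → 5
  U → 3
  T → 5
  (U ⋈[c=f] T) → 4
  π[x,f,c,d,w]((U ⋈[c=f] T)) → 4
  ρ[g/c](π[x,f,c,d,w]((U ⋈[c=f] T))) → 4
  π[g](ρ[g/c](π[x,f,c,d,w]((U ⋈[c=f] T)))) → 4
  (π[g](S) − π[g](ρ[g/c](π[x,f,c,d,w]((U ⋈[c=f] T))))) → 2

E1 and E2 produce the same multiset:
g
8
8

yes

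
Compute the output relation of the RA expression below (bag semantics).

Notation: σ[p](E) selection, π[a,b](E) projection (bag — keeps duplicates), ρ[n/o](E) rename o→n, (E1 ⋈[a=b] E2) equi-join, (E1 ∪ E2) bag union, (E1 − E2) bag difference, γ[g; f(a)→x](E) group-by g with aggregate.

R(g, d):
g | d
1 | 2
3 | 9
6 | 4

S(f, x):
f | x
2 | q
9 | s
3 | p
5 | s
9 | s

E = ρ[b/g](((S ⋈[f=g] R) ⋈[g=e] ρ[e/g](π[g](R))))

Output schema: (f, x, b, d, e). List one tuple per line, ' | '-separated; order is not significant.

Stepwise |·|:
  S → 5
  R → 3
  (S ⋈[f=g] R) → 1
  R → 3
  π[g](R) → 3
  ρ[e/g](π[g](R)) → 3
  ((S ⋈[f=g] R) ⋈[g=e] ρ[e/g](π[g](R))) → 1
  ρ[b/g](((S ⋈[f=g] R) ⋈[g=e] ρ[e/g](π[g](R)))) → 1

== RESULT ==
f | x | b | d | e
3 | p | 3 | 9 | 3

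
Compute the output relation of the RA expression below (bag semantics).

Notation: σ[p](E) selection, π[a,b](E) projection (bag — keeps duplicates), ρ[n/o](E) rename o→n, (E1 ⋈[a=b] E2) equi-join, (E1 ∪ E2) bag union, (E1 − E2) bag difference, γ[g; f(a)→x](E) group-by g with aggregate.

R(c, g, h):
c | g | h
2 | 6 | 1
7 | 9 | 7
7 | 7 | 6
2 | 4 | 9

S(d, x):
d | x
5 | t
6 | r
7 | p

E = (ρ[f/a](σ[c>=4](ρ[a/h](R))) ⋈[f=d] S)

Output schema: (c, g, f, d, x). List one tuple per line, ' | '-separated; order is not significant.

Per-node cardinality:
  R → 4
  ρ[a/h](R) → 4
  σ[c>=4](ρ[a/h](R)) → 2
  ρ[f/a](σ[c>=4](ρ[a/h](R))) → 2
  S → 3
  (ρ[f/a](σ[c>=4](ρ[a/h](R))) ⋈[f=d] S) → 2

== RESULT ==
c | g | f | d | x
7 | 7 | 6 | 6 | r
7 | 9 | 7 | 7 | p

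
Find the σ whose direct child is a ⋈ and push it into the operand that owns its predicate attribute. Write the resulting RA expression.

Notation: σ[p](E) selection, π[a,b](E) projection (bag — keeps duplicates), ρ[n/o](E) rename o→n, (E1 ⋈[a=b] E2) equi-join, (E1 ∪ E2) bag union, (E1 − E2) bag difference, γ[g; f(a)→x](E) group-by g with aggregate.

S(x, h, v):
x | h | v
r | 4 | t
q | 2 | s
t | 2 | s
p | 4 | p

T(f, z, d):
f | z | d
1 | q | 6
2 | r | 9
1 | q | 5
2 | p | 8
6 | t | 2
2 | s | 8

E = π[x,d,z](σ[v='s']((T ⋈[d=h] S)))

σ filters on v, owned by the right side.
E' = π[x,d,z]((T ⋈[d=h] σ[v='s'](S)))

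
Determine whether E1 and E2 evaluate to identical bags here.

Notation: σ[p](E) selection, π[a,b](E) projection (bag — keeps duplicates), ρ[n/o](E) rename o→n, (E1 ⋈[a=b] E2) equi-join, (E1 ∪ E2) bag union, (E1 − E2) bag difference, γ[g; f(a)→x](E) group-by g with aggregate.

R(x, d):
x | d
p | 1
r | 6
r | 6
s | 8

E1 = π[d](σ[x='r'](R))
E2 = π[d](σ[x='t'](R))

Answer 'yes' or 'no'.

E1 per-node cardinality:
  R → 4
  σ[x='r'](R) → 2
  π[d](σ[x='r'](R)) → 2
E2 per-node cardinality:
  R → 4
  σ[x='t'](R) → 0
  π[d](σ[x='t'](R)) → 0

E1 result:
d
6
6
E2 result:
d
(0 rows)
Witness: (6,) appears 2× in E1 but 0× in E2.

no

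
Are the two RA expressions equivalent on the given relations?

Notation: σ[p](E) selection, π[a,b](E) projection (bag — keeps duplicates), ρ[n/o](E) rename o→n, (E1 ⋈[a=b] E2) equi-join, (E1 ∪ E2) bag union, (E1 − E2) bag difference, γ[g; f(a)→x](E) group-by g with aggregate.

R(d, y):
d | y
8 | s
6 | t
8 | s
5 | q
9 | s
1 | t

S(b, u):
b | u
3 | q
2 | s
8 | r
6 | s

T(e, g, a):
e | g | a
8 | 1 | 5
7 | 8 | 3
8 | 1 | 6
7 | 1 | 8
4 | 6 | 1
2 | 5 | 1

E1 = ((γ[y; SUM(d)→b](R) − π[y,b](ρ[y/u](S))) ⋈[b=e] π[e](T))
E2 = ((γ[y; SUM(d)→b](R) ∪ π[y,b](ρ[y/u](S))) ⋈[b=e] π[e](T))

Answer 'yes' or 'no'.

E1 row counts bottom-up:
  R → 6
  γ[y; SUM(d)→b](R) → 3
  S → 4
  ρ[y/u](S) → 4
  π[y,b](ρ[y/u](S)) → 4
  (γ[y; SUM(d)→b](R) − π[y,b](ρ[y/u](S))) → 3
  T → 6
  π[e](T) → 6
  ((γ[y; SUM(d)→b](R) − π[y,b](ρ[y/u](S))) ⋈[b=e] π[e](T)) → 2
E2 row counts bottom-up:
  R → 6
  γ[y; SUM(d)→b](R) → 3
  S → 4
  ρ[y/u](S) → 4
  π[y,b](ρ[y/u](S)) → 4
  (γ[y; SUM(d)→b](R) ∪ π[y,b](ρ[y/u](S))) → 7
  T → 6
  π[e](T) → 6
  ((γ[y; SUM(d)→b](R) ∪ π[y,b](ρ[y/u](S))) ⋈[b=e] π[e](T)) → 5

E1 result:
y | b | e
t | 7 | 7
t | 7 | 7
E2 result:
y | b | e
r | 8 | 8
r | 8 | 8
s | 2 | 2
t | 7 | 7
t | 7 | 7
Witness: ('s', 2, 2) appears 0× in E1 but 1× in E2.

no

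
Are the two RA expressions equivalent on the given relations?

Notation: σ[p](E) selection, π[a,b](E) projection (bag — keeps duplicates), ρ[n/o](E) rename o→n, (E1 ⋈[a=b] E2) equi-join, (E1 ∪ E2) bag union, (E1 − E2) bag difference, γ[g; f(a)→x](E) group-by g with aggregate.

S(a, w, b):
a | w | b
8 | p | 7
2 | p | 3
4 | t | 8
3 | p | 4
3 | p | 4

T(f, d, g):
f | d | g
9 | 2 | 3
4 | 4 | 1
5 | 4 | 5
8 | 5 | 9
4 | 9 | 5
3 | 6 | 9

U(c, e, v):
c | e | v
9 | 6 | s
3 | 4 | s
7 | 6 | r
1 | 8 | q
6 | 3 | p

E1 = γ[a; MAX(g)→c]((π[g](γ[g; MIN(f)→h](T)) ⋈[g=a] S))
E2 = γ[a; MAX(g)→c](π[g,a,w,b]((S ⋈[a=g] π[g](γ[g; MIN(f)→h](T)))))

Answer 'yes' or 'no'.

E1 row counts bottom-up:
  T → 6
  γ[g; MIN(f)→h](T) → 4
  π[g](γ[g; MIN(f)→h](T)) → 4
  S → 5
  (π[g](γ[g; MIN(f)→h](T)) ⋈[g=a] S) → 2
  γ[a; MAX(g)→c]((π[g](γ[g; MIN(f)→h](T)) ⋈[g=a] S)) → 1
E2 row counts bottom-up:
  S → 5
  T → 6
  γ[g; MIN(f)→h](T) → 4
  π[g](γ[g; MIN(f)→h](T)) → 4
  (S ⋈[a=g] π[g](γ[g; MIN(f)→h](T))) → 2
  π[g,a,w,b]((S ⋈[a=g] π[g](γ[g; MIN(f)→h](T)))) → 2
  γ[a; MAX(g)→c](π[g,a,w,b]((S ⋈[a=g] π[g](γ[g; MIN(f)→h](T))))) → 1

E1 and E2 produce the same multiset:
a | c
3 | 3

yes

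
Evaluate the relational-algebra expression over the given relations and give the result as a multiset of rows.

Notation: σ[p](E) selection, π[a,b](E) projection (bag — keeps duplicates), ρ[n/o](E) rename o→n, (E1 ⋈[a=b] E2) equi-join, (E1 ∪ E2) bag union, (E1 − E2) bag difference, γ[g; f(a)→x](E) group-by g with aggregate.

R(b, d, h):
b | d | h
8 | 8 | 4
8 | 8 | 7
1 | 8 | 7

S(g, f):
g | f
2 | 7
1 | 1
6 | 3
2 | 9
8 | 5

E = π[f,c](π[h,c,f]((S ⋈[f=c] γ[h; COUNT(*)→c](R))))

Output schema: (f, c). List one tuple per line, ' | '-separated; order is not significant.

Subexpression sizes:
  S → 5
  R → 3
  γ[h; COUNT(*)→c](R) → 2
  (S ⋈[f=c] γ[h; COUNT(*)→c](R)) → 1
  π[h,c,f]((S ⋈[f=c] γ[h; COUNT(*)→c](R))) → 1
  π[f,c](π[h,c,f]((S ⋈[f=c] γ[h; COUNT(*)→c](R)))) → 1

== RESULT ==
f | c
1 | 1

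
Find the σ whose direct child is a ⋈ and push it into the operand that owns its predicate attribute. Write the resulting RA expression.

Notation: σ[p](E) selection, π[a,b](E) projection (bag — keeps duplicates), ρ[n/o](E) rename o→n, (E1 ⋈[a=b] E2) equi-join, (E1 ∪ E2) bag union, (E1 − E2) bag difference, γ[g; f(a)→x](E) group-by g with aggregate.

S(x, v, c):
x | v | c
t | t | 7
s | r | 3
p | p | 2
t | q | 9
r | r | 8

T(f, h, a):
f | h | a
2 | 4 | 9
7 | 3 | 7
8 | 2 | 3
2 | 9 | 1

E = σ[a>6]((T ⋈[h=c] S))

σ filters on a, owned by the left side.
E' = (σ[a>6](T) ⋈[h=c] S)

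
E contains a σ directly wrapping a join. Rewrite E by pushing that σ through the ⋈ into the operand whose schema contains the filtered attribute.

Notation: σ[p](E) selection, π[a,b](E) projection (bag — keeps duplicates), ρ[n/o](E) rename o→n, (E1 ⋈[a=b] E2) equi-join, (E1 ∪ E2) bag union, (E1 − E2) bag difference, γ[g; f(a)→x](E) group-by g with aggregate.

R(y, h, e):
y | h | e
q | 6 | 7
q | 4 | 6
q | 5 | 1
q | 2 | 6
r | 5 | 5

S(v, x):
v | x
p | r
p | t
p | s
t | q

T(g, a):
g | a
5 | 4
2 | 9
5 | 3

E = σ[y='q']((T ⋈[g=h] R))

σ filters on y, owned by the right side.
E' = (T ⋈[g=h] σ[y='q'](R))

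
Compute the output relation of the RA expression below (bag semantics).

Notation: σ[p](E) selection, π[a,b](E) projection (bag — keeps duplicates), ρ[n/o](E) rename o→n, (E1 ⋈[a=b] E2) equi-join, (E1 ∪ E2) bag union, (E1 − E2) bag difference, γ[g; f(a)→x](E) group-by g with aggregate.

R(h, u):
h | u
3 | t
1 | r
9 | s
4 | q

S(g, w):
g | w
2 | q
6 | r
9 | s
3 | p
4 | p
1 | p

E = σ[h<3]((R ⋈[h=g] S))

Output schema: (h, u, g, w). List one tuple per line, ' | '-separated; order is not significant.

Stepwise |·|:
  R → 4
  S → 6
  (R ⋈[h=g] S) → 4
  σ[h<3]((R ⋈[h=g] S)) → 1

== RESULT ==
h | u | g | w
1 | r | 1 | p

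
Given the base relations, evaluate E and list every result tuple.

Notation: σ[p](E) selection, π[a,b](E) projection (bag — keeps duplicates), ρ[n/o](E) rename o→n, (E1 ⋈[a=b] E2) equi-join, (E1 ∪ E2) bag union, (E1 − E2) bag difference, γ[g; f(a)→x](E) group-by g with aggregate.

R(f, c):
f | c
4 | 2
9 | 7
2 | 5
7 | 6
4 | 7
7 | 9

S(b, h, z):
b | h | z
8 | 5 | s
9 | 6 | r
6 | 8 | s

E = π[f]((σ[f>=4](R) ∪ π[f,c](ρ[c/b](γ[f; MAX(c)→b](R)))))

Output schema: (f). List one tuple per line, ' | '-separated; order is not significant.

Subexpression sizes:
  R → 6
  σ[f>=4](R) → 5
  R → 6
  γ[f; MAX(c)→b](R) → 4
  ρ[c/b](γ[f; MAX(c)→b](R)) → 4
  π[f,c](ρ[c/b](γ[f; MAX(c)→b](R))) → 4
  (σ[f>=4](R) ∪ π[f,c](ρ[c/b](γ[f; MAX(c)→b](R)))) → 9
  π[f]((σ[f>=4](R) ∪ π[f,c](ρ[c/b](γ[f; MAX(c)→b](R))))) → 9

== RESULT ==
f
2
4
4
4
7
7
7
9
9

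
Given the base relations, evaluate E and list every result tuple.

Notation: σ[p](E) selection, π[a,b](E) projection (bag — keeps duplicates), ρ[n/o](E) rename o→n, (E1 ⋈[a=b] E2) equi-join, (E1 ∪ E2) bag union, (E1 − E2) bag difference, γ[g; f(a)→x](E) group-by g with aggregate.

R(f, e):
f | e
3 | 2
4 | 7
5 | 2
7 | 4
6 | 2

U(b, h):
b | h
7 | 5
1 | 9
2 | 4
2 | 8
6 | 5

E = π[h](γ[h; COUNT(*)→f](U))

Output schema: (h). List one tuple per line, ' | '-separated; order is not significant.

Subexpression sizes:
  U → 5
  γ[h; COUNT(*)→f](U) → 4
  π[h](γ[h; COUNT(*)→f](U)) → 4

== RESULT ==
h
4
5
8
9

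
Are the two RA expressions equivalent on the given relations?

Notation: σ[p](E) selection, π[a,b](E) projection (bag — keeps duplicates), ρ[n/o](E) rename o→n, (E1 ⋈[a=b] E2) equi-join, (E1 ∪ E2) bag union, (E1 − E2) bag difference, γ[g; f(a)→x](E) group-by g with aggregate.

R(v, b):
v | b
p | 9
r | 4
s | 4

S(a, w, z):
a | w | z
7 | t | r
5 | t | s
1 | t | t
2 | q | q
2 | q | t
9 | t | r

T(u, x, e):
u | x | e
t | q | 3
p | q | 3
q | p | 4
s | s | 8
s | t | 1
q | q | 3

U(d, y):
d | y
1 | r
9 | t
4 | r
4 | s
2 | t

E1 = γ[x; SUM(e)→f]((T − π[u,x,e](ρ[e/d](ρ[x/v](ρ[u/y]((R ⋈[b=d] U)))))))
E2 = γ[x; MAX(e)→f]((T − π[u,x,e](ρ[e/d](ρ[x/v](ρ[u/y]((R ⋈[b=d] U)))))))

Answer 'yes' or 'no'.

E1 per-node cardinality:
  T → 6
  R → 3
  U → 5
  (R ⋈[b=d] U) → 5
  ρ[u/y]((R ⋈[b=d] U)) → 5
  ρ[x/v](ρ[u/y]((R ⋈[b=d] U))) → 5
  ρ[e/d](ρ[x/v](ρ[u/y]((R ⋈[b=d] U)))) → 5
  π[u,x,e](ρ[e/d](ρ[x/v](ρ[u/y]((R ⋈[b=d] U))))) → 5
  (T − π[u,x,e](ρ[e/d](ρ[x/v](ρ[u/y]((R ⋈[b=d] U)))))) → 6
  γ[x; SUM(e)→f]((T − π[u,x,e](ρ[e/d](ρ[x/v](ρ[u/y]((R ⋈[b=d] U))))))) → 4
E2 per-node cardinality:
  T → 6
  R → 3
  U → 5
  (R ⋈[b=d] U) → 5
  ρ[u/y]((R ⋈[b=d] U)) → 5
  ρ[x/v](ρ[u/y]((R ⋈[b=d] U))) → 5
  ρ[e/d](ρ[x/v](ρ[u/y]((R ⋈[b=d] U)))) → 5
  π[u,x,e](ρ[e/d](ρ[x/v](ρ[u/y]((R ⋈[b=d] U))))) → 5
  (T − π[u,x,e](ρ[e/d](ρ[x/v](ρ[u/y]((R ⋈[b=d] U)))))) → 6
  γ[x; MAX(e)→f]((T − π[u,x,e](ρ[e/d](ρ[x/v](ρ[u/y]((R ⋈[b=d] U))))))) → 4

E1 result:
x | f
p | 4
q | 9
s | 8
t | 1
E2 result:
x | f
p | 4
q | 3
s | 8
t | 1
Witness: ('q', 3) appears 0× in E1 but 1× in E2.

no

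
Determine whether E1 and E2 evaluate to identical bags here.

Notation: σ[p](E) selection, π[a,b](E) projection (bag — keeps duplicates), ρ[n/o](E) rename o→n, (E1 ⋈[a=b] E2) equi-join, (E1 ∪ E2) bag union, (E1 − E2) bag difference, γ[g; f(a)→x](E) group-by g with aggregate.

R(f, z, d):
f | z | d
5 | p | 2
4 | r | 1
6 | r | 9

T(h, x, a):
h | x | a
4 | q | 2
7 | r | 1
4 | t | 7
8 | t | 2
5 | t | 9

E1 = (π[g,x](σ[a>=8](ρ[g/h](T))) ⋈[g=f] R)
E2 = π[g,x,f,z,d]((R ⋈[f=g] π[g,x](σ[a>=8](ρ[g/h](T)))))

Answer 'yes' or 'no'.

E1 row counts bottom-up:
  T → 5
  ρ[g/h](T) → 5
  σ[a>=8](ρ[g/h](T)) → 1
  π[g,x](σ[a>=8](ρ[g/h](T))) → 1
  R → 3
  (π[g,x](σ[a>=8](ρ[g/h](T))) ⋈[g=f] R) → 1
E2 row counts bottom-up:
  R → 3
  T → 5
  ρ[g/h](T) → 5
  σ[a>=8](ρ[g/h](T)) → 1
  π[g,x](σ[a>=8](ρ[g/h](T))) → 1
  (R ⋈[f=g] π[g,x](σ[a>=8](ρ[g/h](T)))) → 1
  π[g,x,f,z,d]((R ⋈[f=g] π[g,x](σ[a>=8](ρ[g/h](T))))) → 1

E1 and E2 produce the same multiset:
g | x | f | z | d
5 | t | 5 | p | 2

yes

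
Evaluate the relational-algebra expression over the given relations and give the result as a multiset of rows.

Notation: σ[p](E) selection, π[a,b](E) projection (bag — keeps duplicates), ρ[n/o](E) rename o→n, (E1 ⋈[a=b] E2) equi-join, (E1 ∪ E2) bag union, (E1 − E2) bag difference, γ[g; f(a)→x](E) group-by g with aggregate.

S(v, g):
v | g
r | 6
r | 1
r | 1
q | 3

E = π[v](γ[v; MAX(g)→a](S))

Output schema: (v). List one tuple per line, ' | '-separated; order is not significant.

Subexpression sizes:
  S → 4
  γ[v; MAX(g)→a](S) → 2
  π[v](γ[v; MAX(g)→a](S)) → 2

== RESULT ==
v
q
r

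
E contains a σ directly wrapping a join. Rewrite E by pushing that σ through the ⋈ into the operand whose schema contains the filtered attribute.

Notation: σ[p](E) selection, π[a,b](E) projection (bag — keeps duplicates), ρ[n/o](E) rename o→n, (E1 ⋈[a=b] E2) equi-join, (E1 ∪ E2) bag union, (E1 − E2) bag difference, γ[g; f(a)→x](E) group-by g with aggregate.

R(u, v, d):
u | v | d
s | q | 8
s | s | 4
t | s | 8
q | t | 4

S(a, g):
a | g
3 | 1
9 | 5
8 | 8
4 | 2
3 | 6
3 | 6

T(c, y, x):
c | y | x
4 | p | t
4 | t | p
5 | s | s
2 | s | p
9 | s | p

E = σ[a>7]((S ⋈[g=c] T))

σ filters on a, owned by the left side.
E' = (σ[a>7](S) ⋈[g=c] T)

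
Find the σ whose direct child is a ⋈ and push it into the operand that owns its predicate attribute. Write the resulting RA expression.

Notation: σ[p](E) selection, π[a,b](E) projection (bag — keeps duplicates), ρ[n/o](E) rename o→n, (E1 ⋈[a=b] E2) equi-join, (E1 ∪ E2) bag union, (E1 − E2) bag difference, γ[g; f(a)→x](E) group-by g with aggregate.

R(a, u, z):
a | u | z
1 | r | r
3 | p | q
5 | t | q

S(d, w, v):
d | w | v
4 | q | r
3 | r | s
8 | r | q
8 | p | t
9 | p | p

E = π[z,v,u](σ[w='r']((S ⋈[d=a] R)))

σ filters on w, owned by the left side.
E' = π[z,v,u]((σ[w='r'](S) ⋈[d=a] R))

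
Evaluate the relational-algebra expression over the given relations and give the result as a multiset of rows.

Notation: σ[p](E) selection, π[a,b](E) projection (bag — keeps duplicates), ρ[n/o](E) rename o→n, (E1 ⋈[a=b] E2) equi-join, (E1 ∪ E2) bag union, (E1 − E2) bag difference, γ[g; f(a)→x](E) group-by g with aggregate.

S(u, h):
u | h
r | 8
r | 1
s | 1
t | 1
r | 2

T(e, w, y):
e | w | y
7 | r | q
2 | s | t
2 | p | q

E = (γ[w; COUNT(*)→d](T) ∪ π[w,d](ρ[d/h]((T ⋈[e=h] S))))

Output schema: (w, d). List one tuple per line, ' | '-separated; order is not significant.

Row counts bottom-up:
  T → 3
  γ[w; COUNT(*)→d](T) → 3
  T → 3
  S → 5
  (T ⋈[e=h] S) → 2
  ρ[d/h]((T ⋈[e=h] S)) → 2
  π[w,d](ρ[d/h]((T ⋈[e=h] S))) → 2
  (γ[w; COUNT(*)→d](T) ∪ π[w,d](ρ[d/h]((T ⋈[e=h] S)))) → 5

== RESULT ==
w | d
p | 1
p | 2
r | 1
s | 1
s | 2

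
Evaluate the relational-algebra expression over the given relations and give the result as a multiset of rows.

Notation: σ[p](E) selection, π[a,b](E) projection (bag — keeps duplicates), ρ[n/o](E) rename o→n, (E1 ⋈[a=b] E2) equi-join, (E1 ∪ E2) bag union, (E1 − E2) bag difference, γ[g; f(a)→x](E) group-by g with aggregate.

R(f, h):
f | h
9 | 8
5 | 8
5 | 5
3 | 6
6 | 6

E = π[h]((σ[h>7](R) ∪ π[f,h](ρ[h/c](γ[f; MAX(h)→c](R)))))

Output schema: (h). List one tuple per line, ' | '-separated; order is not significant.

Row counts bottom-up:
  R → 5
  σ[h>7](R) → 2
  R → 5
  γ[f; MAX(h)→c](R) → 4
  ρ[h/c](γ[f; MAX(h)→c](R)) → 4
  π[f,h](ρ[h/c](γ[f; MAX(h)→c](R))) → 4
  (σ[h>7](R) ∪ π[f,h](ρ[h/c](γ[f; MAX(h)→c](R)))) → 6
  π[h]((σ[h>7](R) ∪ π[f,h](ρ[h/c](γ[f; MAX(h)→c](R))))) → 6

== RESULT ==
h
6
6
8
8
8
8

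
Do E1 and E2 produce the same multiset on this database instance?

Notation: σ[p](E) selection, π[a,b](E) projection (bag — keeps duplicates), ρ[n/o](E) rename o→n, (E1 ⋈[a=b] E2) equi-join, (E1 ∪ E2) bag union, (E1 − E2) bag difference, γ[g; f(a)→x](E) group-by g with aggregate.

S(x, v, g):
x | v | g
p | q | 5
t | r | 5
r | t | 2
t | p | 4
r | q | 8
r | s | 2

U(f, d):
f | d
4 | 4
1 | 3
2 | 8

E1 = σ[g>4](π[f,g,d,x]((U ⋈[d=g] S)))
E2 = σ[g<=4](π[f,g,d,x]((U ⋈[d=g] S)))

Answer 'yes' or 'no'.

E1 per-node cardinality:
  U → 3
  S → 6
  (U ⋈[d=g] S) → 2
  π[f,g,d,x]((U ⋈[d=g] S)) → 2
  σ[g>4](π[f,g,d,x]((U ⋈[d=g] S))) → 1
E2 per-node cardinality:
  U → 3
  S → 6
  (U ⋈[d=g] S) → 2
  π[f,g,d,x]((U ⋈[d=g] S)) → 2
  σ[g<=4](π[f,g,d,x]((U ⋈[d=g] S))) → 1

E1 result:
f | g | d | x
2 | 8 | 8 | r
E2 result:
f | g | d | x
4 | 4 | 4 | t
Witness: (2, 8, 8, 'r') appears 1× in E1 but 0× in E2.

no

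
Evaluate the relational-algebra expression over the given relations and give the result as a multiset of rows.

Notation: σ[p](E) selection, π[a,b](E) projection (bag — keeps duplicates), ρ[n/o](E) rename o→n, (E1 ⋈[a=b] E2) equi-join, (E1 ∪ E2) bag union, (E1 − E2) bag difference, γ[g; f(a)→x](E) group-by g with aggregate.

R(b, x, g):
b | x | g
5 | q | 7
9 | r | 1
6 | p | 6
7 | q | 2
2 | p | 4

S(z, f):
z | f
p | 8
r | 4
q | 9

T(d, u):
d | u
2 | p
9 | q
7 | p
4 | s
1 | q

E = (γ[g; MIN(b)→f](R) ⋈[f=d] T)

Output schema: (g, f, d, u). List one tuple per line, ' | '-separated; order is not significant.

Stepwise |·|:
  R → 5
  γ[g; MIN(b)→f](R) → 5
  T → 5
  (γ[g; MIN(b)→f](R) ⋈[f=d] T) → 3

== RESULT ==
g | f | d | u
1 | 9 | 9 | q
2 | 7 | 7 | p
4 | 2 | 2 | p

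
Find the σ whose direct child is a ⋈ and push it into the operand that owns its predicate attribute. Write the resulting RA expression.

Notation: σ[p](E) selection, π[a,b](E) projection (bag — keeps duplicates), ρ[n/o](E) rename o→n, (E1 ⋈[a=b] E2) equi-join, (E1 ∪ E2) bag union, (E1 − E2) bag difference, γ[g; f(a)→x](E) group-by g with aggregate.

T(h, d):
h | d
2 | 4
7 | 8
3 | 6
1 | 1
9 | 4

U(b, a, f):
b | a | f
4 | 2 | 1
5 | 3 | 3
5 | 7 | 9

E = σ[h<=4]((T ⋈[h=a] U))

σ filters on h, owned by the left side.
E' = (σ[h<=4](T) ⋈[h=a] U)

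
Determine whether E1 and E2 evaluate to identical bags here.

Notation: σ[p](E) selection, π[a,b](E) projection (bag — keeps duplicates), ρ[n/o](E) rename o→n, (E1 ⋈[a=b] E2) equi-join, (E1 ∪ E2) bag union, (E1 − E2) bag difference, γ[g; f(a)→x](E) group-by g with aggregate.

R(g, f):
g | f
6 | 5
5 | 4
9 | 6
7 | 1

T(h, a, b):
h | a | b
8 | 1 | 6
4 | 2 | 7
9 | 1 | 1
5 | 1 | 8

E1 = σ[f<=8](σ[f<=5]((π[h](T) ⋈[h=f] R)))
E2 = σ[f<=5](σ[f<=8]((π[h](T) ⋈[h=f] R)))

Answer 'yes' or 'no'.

E1 row counts bottom-up:
  T → 4
  π[h](T) → 4
  R → 4
  (π[h](T) ⋈[h=f] R) → 2
  σ[f<=5]((π[h](T) ⋈[h=f] R)) → 2
  σ[f<=8](σ[f<=5]((π[h](T) ⋈[h=f] R))) → 2
E2 row counts bottom-up:
  T → 4
  π[h](T) → 4
  R → 4
  (π[h](T) ⋈[h=f] R) → 2
  σ[f<=8]((π[h](T) ⋈[h=f] R)) → 2
  σ[f<=5](σ[f<=8]((π[h](T) ⋈[h=f] R))) → 2

E1 and E2 produce the same multiset:
h | g | f
4 | 5 | 4
5 | 6 | 5

yes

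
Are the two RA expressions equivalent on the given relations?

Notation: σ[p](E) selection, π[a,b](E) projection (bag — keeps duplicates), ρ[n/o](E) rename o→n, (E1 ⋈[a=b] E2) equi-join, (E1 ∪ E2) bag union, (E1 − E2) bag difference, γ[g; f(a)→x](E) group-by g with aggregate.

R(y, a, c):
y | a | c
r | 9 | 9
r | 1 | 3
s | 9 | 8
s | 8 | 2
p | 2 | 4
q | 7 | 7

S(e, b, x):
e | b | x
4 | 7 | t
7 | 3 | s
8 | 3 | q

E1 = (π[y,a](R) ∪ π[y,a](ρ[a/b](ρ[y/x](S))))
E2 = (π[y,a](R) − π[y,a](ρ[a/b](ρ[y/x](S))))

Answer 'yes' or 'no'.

E1 stepwise |·|:
  R → 6
  π[y,a](R) → 6
  S → 3
  ρ[y/x](S) → 3
  ρ[a/b](ρ[y/x](S)) → 3
  π[y,a](ρ[a/b](ρ[y/x](S))) → 3
  (π[y,a](R) ∪ π[y,a](ρ[a/b](ρ[y/x](S)))) → 9
E2 stepwise |·|:
  R → 6
  π[y,a](R) → 6
  S → 3
  ρ[y/x](S) → 3
  ρ[a/b](ρ[y/x](S)) → 3
  π[y,a](ρ[a/b](ρ[y/x](S))) → 3
  (π[y,a](R) − π[y,a](ρ[a/b](ρ[y/x](S)))) → 6

E1 result:
y | a
p | 2
q | 3
q | 7
r | 1
r | 9
s | 3
s | 8
s | 9
t | 7
E2 result:
y | a
p | 2
q | 7
r | 1
r | 9
s | 8
s | 9
Witness: ('t', 7) appears 1× in E1 but 0× in E2.

no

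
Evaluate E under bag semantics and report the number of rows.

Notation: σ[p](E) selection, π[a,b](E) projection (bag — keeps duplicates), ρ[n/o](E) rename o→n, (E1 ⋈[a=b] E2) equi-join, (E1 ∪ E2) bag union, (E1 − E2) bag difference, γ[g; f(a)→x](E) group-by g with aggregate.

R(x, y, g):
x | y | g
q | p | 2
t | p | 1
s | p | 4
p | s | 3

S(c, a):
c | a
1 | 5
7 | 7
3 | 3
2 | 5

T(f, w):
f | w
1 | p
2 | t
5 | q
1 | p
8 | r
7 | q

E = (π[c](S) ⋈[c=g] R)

Row counts bottom-up:
  S → 4
  π[c](S) → 4
  R → 4
  (π[c](S) ⋈[c=g] R) → 3

|E| = 3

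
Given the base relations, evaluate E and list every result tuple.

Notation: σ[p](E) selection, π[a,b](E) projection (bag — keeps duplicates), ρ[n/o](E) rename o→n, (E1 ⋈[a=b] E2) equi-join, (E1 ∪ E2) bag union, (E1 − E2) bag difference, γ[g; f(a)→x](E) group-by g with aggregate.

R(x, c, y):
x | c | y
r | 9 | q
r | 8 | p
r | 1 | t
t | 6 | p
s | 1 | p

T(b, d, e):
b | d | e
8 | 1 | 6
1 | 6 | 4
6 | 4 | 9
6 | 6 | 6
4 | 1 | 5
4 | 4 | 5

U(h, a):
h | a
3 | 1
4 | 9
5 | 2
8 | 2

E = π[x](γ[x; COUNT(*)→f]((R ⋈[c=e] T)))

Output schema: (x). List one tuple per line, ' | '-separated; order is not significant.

Stepwise |·|:
  R → 5
  T → 6
  (R ⋈[c=e] T) → 3
  γ[x; COUNT(*)→f]((R ⋈[c=e] T)) → 2
  π[x](γ[x; COUNT(*)→f]((R ⋈[c=e] T))) → 2

== RESULT ==
x
r
t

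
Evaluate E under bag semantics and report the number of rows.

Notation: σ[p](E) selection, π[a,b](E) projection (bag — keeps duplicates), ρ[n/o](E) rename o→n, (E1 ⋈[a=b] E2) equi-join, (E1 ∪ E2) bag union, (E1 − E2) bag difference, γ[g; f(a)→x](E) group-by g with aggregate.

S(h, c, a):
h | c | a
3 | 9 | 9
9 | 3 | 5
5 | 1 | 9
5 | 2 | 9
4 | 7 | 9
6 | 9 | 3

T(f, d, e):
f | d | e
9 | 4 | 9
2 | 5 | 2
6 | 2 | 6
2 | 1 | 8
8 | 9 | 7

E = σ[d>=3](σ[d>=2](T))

Subexpression sizes:
  T → 5
  σ[d>=2](T) → 4
  σ[d>=3](σ[d>=2](T)) → 3

|E| = 3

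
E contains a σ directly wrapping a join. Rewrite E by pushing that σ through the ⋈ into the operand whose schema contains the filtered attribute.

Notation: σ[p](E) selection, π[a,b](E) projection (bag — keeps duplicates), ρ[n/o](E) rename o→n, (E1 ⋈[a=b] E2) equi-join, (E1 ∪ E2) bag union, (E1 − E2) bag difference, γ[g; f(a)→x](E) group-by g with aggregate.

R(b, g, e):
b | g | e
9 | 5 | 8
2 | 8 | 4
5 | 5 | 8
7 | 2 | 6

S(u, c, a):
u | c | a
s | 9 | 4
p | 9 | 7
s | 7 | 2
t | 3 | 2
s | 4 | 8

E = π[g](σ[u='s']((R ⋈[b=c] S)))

σ filters on u, owned by the right side.
E' = π[g]((R ⋈[b=c] σ[u='s'](S)))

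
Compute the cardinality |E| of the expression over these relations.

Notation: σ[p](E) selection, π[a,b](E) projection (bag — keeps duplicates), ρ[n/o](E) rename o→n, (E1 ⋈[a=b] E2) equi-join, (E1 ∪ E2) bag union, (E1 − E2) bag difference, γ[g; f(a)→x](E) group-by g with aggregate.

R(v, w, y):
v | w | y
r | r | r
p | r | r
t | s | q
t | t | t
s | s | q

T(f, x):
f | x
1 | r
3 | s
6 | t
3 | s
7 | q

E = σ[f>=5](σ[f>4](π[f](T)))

Subexpression sizes:
  T → 5
  π[f](T) → 5
  σ[f>4](π[f](T)) → 2
  σ[f>=5](σ[f>4](π[f](T))) → 2

|E| = 2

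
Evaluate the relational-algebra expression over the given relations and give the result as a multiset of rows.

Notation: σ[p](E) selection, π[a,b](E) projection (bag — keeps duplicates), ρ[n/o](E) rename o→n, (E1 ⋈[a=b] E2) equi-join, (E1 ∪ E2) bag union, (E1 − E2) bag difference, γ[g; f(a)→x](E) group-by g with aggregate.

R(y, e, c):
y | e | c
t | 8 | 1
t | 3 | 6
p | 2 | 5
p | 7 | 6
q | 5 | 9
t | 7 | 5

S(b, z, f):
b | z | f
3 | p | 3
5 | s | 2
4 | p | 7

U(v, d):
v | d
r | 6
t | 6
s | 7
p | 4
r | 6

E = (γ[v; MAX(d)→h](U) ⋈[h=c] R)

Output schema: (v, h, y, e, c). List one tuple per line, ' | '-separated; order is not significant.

Stepwise |·|:
  U → 5
  γ[v; MAX(d)→h](U) → 4
  R → 6
  (γ[v; MAX(d)→h](U) ⋈[h=c] R) → 4

== RESULT ==
v | h | y | e | c
r | 6 | p | 7 | 6
r | 6 | t | 3 | 6
t | 6 | p | 7 | 6
t | 6 | t | 3 | 6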